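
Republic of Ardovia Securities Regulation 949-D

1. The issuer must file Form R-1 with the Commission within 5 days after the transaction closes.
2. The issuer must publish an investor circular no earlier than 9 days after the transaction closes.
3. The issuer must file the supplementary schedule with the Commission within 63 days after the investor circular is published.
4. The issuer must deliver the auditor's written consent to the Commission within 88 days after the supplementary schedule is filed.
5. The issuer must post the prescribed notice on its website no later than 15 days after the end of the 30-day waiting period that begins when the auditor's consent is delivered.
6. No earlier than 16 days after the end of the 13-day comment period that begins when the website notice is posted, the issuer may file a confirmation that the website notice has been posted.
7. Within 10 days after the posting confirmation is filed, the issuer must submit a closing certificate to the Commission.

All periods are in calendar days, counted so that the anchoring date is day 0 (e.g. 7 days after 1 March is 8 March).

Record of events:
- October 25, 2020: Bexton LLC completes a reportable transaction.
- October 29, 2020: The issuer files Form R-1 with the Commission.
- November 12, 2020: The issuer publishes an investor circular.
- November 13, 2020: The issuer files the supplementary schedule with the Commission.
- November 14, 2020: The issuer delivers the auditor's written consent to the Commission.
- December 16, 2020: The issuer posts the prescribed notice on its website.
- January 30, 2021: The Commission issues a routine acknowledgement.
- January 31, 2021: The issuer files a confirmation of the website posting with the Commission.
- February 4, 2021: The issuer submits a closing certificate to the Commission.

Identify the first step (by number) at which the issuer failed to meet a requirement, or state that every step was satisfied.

None — every step was satisfied

Step 1: 5 days after October 25, 2020 (when the transaction closes) is October 30, 2020; done October 29, 2020 — timely.
Step 2: the earliest permitted date is 9 days after October 25, 2020 (when the transaction closes), i.e. November 3, 2020; November 12, 2020 is on or after that date.
Step 3: 63 days after November 12, 2020 (when the investor circular is published) is January 14, 2021; November 13, 2020 is within that limit.
Step 4: 88 days after November 13, 2020 (when the supplementary schedule is filed) is February 9, 2021; done November 14, 2020 — timely.
Step 5: 15 days after December 14, 2020 (end of the 30-day waiting period, which began when the auditor's consent is delivered on November 14, 2020) is December 29, 2020; completed December 16, 2020, before the deadline.
Step 6: the earliest permitted date is 16 days after December 29, 2020 (end of the 13-day comment period, which began when the website notice is posted on December 16, 2020), i.e. January 14, 2021; done January 31, 2021, after the minimum wait.
Step 7: 10 days after January 31, 2021 (when the posting confirmation is filed) is February 10, 2021; done February 4, 2021 — timely.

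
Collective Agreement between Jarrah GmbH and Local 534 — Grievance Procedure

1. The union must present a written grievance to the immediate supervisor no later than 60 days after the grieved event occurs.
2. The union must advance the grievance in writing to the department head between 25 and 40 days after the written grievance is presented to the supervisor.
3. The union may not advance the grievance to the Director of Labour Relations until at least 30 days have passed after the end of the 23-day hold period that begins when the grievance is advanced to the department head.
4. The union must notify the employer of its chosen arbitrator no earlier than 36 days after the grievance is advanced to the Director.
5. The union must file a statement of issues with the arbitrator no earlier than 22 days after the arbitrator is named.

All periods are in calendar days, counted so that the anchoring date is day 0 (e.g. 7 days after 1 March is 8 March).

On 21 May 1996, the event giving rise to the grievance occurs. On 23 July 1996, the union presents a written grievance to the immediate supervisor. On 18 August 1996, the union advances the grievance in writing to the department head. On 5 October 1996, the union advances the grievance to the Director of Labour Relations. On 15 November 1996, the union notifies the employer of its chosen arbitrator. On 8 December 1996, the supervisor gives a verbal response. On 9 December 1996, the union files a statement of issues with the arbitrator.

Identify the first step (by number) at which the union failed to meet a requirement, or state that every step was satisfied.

Step 1

Step 1: 60 days after 21 May 1996 (when the grieved event occurs) is 20 July 1996; done 23 July 1996 — 3 days late.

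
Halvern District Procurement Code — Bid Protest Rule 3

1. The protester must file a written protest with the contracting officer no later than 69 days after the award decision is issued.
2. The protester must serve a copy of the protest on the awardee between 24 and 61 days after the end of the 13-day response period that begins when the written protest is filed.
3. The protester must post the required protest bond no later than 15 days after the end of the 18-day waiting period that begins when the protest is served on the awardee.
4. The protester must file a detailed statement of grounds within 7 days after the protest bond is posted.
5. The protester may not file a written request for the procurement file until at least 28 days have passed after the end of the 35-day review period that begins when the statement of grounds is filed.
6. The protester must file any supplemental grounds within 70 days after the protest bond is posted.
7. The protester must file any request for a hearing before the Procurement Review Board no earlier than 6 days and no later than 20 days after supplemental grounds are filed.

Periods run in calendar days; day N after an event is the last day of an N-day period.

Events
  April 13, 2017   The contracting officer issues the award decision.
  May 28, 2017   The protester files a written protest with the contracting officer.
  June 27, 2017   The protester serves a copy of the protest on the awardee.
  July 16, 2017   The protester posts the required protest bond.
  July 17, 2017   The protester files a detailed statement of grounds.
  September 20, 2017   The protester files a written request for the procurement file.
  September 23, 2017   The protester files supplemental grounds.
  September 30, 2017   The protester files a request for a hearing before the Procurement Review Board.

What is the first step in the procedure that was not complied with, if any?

Step 2

(1) due by April 13, 2017 + 69 days = June 21, 2017; May 28, 2017 is within that limit.
(2) the permitted window runs from June 10, 2017 + 24 = July 4, 2017 to June 10, 2017 + 61 = August 10, 2017; June 27, 2017 is 7 days too early.
That is the first point of non-compliance.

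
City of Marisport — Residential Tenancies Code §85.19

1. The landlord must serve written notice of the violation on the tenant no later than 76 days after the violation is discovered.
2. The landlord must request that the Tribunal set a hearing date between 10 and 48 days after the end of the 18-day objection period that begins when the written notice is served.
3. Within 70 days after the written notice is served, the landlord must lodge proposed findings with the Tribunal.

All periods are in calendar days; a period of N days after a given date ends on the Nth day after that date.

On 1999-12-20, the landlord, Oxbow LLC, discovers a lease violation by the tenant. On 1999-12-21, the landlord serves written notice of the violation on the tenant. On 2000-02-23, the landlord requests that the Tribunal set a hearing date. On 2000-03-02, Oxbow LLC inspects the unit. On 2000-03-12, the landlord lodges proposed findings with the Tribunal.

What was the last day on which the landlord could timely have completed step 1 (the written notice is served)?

2000-03-05

Step 1 runs from 1999-12-20, when the violation is discovered. 76 days after 1999-12-20 is 2000-03-05.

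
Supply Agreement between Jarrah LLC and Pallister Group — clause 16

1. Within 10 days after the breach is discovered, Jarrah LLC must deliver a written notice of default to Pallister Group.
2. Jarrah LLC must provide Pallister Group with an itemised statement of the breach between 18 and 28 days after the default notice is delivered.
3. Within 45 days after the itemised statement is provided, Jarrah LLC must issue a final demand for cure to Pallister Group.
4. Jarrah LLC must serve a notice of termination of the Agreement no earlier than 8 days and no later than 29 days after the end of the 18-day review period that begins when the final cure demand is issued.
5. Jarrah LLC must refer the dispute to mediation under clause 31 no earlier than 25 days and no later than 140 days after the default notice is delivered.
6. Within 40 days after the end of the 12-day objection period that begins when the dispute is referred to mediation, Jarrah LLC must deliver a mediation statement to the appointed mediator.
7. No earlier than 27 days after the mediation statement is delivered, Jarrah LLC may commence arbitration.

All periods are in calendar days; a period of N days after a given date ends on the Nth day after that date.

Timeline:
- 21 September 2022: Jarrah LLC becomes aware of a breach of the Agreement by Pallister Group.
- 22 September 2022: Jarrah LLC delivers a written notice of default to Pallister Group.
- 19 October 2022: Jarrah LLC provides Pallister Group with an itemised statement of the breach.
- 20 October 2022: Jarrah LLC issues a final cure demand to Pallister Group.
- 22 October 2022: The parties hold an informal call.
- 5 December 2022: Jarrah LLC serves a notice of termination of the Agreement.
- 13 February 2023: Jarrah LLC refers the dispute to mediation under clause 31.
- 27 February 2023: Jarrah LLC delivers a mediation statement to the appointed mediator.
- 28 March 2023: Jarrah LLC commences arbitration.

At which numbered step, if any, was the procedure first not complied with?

Step 1: 10 days after 21 September 2022 (when the breach is discovered) is 1 October 2022; done 22 September 2022 — timely.
Step 2: the window is 18–28 days after 22 September 2022 (when the default notice is delivered), so 10 October 2022 through 20 October 2022; 19 October 2022 falls inside that range.
Step 3: 45 days after 19 October 2022 (when the itemised statement is provided) is 3 December 2022; 20 October 2022 is within that limit.
Step 4: the window is 8–29 days after 7 November 2022 (end of the 18-day review period, which began when the final cure demand is issued on 20 October 2022), so 15 November 2022 through 6 December 2022; done 5 December 2022 — within the window.
Step 5: the window is 25–140 days after 22 September 2022 (when the default notice is delivered), so 17 October 2022 through 9 February 2023; done 13 February 2023 — 4 days after the window closed.
The analysis stops there.

Step 5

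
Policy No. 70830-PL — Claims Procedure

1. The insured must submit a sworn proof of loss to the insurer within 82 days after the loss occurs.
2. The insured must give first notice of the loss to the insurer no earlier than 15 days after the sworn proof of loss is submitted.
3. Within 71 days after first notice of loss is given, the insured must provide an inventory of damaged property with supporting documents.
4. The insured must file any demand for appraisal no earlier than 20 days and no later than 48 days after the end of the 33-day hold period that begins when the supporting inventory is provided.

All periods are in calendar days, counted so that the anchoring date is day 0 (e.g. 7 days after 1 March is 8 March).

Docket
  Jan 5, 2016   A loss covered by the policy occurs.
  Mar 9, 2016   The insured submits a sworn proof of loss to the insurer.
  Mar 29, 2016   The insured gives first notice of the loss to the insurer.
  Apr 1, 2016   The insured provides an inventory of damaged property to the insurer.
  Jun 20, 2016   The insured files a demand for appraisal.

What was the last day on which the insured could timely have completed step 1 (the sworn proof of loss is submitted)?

Step 1 runs from Jan 5, 2016, when the loss occurs. 82 days after Jan 5, 2016 is Mar 27, 2016.

Mar 27, 2016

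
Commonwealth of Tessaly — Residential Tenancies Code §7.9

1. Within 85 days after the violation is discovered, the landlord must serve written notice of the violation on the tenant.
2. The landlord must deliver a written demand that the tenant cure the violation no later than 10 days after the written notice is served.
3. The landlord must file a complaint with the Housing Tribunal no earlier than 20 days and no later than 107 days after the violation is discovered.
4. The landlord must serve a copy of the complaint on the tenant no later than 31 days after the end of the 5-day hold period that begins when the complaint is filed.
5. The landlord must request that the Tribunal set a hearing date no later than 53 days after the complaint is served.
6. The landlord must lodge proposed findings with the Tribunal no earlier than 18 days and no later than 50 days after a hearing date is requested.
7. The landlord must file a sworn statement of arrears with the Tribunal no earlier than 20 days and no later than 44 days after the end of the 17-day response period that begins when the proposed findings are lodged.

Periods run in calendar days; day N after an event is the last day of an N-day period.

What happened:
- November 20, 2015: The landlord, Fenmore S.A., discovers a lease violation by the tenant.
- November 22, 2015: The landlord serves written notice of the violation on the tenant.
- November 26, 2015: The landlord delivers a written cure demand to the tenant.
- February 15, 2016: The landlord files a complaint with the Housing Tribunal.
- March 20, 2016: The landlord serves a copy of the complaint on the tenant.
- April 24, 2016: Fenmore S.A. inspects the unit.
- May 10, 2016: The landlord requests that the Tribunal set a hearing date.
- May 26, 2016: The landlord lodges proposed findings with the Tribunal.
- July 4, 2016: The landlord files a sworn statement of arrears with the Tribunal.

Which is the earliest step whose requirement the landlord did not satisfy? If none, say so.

Step 1 — counting 85 days from November 20, 2015 (when the violation is discovered) gives a deadline of February 13, 2016; done November 22, 2015 — timely.
Step 2 — counting 10 days from November 22, 2015 (when the written notice is served) gives a deadline of December 2, 2015; done November 26, 2015 — timely.
Step 3 — 20 and 107 days from November 20, 2015 (when the violation is discovered) are December 10, 2015 and March 6, 2016 respectively; February 15, 2016 falls inside that range.
Step 4 — counting 31 days from February 20, 2016 (end of the 5-day hold period, which began when the complaint is filed on February 15, 2016) gives a deadline of March 22, 2016; completed March 20, 2016, before the deadline.
Step 5 — counting 53 days from March 20, 2016 (when the complaint is served) gives a deadline of May 12, 2016; May 10, 2016 is within that limit.
Step 6 — 18 and 50 days from May 10, 2016 (when a hearing date is requested) are May 28, 2016 and June 29, 2016 respectively; done May 26, 2016 — 2 days before the window opened.
The analysis stops there.

Step 6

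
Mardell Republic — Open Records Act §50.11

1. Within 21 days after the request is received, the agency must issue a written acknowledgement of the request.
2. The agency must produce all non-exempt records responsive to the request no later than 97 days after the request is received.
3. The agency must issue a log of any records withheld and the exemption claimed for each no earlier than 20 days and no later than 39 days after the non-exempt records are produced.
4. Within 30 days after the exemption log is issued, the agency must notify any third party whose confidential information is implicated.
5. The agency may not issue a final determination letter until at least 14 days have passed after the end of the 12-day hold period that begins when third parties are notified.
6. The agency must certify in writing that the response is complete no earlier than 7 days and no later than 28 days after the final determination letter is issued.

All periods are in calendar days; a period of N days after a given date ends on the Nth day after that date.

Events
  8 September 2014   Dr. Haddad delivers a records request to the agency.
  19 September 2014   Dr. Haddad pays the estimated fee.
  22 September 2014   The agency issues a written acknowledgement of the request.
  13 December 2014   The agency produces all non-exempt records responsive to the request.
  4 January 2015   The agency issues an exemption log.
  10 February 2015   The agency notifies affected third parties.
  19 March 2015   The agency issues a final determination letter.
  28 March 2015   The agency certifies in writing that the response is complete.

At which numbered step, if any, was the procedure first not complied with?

Step 4

Step 1: 21 days after 8 September 2014 (when the request is received) is 29 September 2014; 22 September 2014 is within that limit.
Step 2: 97 days after 8 September 2014 (when the request is received) is 14 December 2014; completed 13 December 2014, before the deadline.
Step 3: the window is 20–39 days after 13 December 2014 (when the non-exempt records are produced), so 2 January 2015 through 21 January 2015; done 4 January 2015 — within the window.
Step 4: 30 days after 4 January 2015 (when the exemption log is issued) is 3 February 2015; done 10 February 2015 — 7 days late.
Later steps need not be reached.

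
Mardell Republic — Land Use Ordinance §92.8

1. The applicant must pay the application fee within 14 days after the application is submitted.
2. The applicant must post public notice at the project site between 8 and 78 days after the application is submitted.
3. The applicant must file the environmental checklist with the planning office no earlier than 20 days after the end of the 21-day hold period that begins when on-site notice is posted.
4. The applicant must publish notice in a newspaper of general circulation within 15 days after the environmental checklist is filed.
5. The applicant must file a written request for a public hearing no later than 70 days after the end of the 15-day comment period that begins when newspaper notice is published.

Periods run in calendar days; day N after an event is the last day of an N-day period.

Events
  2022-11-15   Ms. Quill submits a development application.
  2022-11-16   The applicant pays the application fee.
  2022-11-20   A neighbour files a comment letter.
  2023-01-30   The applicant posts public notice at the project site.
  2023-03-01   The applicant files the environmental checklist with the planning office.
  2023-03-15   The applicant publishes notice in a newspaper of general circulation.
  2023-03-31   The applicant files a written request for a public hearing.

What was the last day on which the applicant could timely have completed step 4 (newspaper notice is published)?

2023-03-16

Step 4 runs from 2023-03-01, when the environmental checklist is filed. 15 days after 2023-03-01 is 2023-03-16.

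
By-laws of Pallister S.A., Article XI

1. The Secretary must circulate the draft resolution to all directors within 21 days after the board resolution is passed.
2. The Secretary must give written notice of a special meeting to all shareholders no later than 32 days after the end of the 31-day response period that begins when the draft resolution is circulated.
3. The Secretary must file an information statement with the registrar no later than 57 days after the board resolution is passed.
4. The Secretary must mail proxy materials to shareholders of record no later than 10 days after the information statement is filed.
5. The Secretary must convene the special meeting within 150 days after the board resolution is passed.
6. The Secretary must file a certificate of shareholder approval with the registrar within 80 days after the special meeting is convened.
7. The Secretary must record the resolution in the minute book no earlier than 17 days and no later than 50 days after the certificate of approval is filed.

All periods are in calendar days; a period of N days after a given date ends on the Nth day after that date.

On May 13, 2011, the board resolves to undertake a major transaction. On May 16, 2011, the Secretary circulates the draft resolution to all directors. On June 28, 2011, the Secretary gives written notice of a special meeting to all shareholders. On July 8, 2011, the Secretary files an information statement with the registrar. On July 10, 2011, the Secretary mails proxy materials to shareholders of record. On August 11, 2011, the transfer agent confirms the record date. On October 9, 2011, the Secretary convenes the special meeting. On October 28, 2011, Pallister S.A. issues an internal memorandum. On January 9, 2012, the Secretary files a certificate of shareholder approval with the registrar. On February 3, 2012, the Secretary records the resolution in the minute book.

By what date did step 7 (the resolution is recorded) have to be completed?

Step 7 runs from January 9, 2012, when the certificate of approval is filed. The window is 17–50 days after January 9, 2012; it closes on February 28, 2012.

February 28, 2012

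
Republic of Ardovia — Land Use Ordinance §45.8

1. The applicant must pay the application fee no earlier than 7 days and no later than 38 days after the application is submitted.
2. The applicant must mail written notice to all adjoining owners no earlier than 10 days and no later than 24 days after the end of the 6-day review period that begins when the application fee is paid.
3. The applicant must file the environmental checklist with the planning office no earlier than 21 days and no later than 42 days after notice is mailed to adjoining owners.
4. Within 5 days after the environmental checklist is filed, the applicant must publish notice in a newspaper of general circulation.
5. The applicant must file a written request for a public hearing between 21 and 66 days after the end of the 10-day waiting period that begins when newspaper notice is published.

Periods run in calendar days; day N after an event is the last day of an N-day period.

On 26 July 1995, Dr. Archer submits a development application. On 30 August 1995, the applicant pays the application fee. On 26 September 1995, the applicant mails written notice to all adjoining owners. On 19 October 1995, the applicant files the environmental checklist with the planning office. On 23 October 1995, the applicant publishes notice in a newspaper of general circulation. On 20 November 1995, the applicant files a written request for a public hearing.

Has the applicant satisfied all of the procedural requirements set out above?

No

Step 1: the window is 7–38 days after 26 July 1995 (when the application is submitted), so 2 August 1995 through 2 September 1995; 30 August 1995 falls inside that range.
Step 2: the window is 10–24 days after 5 September 1995 (end of the 6-day review period, which began when the application fee is paid on 30 August 1995), so 15 September 1995 through 29 September 1995; done 26 September 1995, which is between those dates.
Step 3: the window is 21–42 days after 26 September 1995 (when notice is mailed to adjoining owners), so 17 October 1995 through 7 November 1995; done 19 October 1995 — within the window.
Step 4: 5 days after 19 October 1995 (when the environmental checklist is filed) is 24 October 1995; completed 23 October 1995, before the deadline.
Step 5: the window is 21–66 days after 2 November 1995 (end of the 10-day waiting period, which began when newspaper notice is published on 23 October 1995), so 23 November 1995 through 7 January 1996; done 20 November 1995 — 3 days before the window opened.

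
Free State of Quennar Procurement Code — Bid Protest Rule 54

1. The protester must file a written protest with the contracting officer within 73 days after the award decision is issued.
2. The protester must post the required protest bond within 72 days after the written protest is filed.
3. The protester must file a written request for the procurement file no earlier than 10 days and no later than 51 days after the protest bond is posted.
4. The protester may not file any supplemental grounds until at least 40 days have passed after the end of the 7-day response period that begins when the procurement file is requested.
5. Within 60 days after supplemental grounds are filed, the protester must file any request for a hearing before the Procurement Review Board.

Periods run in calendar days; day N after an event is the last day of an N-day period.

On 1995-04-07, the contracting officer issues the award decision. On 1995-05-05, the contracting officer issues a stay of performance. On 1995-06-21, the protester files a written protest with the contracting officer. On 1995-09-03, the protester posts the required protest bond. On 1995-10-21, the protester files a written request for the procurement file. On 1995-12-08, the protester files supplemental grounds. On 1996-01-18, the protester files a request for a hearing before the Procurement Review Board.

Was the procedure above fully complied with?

(1) due by 1995-04-07 + 73 days = 1995-06-19; done 1995-06-21 — 2 days late.

No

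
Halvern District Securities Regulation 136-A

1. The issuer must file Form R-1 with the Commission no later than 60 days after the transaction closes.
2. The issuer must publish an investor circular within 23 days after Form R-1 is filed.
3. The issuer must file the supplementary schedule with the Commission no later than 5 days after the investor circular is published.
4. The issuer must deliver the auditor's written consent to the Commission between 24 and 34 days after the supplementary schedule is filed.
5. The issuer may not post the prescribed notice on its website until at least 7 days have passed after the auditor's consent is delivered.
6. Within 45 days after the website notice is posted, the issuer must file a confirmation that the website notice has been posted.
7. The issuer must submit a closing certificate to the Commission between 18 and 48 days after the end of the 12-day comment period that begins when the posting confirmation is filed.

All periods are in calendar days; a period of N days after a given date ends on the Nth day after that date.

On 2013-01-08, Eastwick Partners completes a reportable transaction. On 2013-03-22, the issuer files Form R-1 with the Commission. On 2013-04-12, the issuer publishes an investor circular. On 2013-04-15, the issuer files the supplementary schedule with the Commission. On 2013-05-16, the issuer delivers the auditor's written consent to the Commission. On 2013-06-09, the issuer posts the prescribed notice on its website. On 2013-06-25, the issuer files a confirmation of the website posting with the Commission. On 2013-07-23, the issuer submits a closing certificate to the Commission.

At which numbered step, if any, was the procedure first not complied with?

Step 1

(1) due by 2013-01-08 + 60 days = 2013-03-09; not done until 2013-03-22, 13 days after the deadline.
The procedure was therefore not followed at step 1.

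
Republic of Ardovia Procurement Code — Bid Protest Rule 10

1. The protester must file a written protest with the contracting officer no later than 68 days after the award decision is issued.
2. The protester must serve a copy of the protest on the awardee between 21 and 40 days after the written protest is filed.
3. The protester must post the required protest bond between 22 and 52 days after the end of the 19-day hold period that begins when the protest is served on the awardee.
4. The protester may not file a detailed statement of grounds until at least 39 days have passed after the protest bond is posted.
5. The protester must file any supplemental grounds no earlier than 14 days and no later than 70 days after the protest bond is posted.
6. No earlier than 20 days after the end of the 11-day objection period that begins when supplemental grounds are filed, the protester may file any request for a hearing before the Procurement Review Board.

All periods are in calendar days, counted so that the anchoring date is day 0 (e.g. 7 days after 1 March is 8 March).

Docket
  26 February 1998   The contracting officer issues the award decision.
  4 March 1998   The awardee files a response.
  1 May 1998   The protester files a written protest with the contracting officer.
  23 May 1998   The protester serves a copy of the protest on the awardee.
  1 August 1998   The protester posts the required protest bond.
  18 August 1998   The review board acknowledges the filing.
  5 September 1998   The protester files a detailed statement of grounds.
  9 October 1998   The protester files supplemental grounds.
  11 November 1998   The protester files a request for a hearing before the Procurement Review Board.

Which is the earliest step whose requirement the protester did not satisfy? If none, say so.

(1) due by 26 February 1998 + 68 days = 5 May 1998; completed 1 May 1998, before the deadline.
(2) the permitted window runs from 1 May 1998 + 21 = 22 May 1998 to 1 May 1998 + 40 = 10 June 1998; done 23 May 1998 — within the window.
(3) the permitted window runs from 11 June 1998 + 22 = 3 July 1998 to 11 June 1998 + 52 = 2 August 1998; done 1 August 1998 — within the window.
(4) permitted from 1 August 1998 + 39 days = 9 September 1998 onward; done 5 September 1998 — 4 days too early.

Step 4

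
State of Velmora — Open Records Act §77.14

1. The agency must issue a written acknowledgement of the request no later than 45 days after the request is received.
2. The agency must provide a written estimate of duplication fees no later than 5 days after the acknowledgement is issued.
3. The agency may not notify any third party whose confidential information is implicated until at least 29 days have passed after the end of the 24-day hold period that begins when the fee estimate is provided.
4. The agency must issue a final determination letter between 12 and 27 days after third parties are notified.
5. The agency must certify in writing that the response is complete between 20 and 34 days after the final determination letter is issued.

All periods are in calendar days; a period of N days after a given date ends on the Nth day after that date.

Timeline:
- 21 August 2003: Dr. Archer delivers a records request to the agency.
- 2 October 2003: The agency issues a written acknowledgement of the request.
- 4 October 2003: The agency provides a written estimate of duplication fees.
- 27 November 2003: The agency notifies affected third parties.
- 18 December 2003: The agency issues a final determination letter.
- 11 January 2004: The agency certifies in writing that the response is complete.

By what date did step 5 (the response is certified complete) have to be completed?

Step 5 runs from 18 December 2003, when the final determination letter is issued. The window is 20–34 days after 18 December 2003; it closes on 21 January 2004.

21 January 2004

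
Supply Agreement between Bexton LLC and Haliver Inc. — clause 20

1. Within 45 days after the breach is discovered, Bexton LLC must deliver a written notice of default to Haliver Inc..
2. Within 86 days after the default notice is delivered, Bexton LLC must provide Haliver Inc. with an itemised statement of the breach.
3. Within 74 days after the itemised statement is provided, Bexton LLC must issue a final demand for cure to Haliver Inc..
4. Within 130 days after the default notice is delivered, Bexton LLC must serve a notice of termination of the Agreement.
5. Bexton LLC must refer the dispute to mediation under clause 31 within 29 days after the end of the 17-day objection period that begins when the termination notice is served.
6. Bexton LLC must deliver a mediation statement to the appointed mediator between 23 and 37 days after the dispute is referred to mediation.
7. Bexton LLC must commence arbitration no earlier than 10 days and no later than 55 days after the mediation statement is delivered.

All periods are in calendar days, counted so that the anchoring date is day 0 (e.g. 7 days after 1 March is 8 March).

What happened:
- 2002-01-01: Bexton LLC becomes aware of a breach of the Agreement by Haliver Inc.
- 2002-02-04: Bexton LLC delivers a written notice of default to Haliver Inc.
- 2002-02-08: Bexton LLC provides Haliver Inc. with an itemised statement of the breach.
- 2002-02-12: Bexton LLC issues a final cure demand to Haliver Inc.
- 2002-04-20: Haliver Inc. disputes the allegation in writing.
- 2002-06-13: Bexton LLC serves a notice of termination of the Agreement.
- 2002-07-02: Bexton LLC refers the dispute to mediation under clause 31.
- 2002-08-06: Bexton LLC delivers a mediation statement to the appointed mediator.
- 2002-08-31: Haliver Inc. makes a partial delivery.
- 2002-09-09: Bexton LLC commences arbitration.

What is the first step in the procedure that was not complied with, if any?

Step 1 — counting 45 days from 2002-01-01 (when the breach is discovered) gives a deadline of 2002-02-15; completed 2002-02-04, before the deadline.
Step 2 — counting 86 days from 2002-02-04 (when the default notice is delivered) gives a deadline of 2002-05-01; done 2002-02-08 — timely.
Step 3 — counting 74 days from 2002-02-08 (when the itemised statement is provided) gives a deadline of 2002-04-23; done 2002-02-12 — timely.
Step 4 — counting 130 days from 2002-02-04 (when the default notice is delivered) gives a deadline of 2002-06-14; 2002-06-13 is within that limit.
Step 5 — counting 29 days from 2002-06-30 (end of the 17-day objection period, which began when the termination notice is served on 2002-06-13) gives a deadline of 2002-07-29; done 2002-07-02 — timely.
Step 6 — 23 and 37 days from 2002-07-02 (when the dispute is referred to mediation) are 2002-07-25 and 2002-08-08 respectively; done 2002-08-06, which is between those dates.
Step 7 — 10 and 55 days from 2002-08-06 (when the mediation statement is delivered) are 2002-08-16 and 2002-09-30 respectively; done 2002-09-09 — within the window.

None — every step was satisfied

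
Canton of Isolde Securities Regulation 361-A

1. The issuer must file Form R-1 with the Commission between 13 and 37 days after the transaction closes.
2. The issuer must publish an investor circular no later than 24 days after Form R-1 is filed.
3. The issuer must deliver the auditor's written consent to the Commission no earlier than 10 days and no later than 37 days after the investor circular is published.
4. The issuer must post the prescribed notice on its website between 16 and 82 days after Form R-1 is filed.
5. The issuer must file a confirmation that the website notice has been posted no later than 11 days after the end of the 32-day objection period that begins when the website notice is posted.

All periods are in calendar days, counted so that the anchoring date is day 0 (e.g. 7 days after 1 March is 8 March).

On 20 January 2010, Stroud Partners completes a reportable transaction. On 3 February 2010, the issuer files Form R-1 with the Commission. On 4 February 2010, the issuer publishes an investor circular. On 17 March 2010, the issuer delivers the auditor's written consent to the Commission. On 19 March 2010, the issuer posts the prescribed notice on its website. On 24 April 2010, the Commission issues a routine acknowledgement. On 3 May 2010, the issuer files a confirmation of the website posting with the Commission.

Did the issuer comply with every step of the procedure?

Step 1: the window is 13–37 days after 20 January 2010 (when the transaction closes), so 2 February 2010 through 26 February 2010; done 3 February 2010 — within the window.
Step 2: 24 days after 3 February 2010 (when Form R-1 is filed) is 27 February 2010; completed 4 February 2010, before the deadline.
Step 3: the window is 10–37 days after 4 February 2010 (when the investor circular is published), so 14 February 2010 through 13 March 2010; done 17 March 2010 — 4 days after the window closed.
The procedure was therefore not followed at step 3.

No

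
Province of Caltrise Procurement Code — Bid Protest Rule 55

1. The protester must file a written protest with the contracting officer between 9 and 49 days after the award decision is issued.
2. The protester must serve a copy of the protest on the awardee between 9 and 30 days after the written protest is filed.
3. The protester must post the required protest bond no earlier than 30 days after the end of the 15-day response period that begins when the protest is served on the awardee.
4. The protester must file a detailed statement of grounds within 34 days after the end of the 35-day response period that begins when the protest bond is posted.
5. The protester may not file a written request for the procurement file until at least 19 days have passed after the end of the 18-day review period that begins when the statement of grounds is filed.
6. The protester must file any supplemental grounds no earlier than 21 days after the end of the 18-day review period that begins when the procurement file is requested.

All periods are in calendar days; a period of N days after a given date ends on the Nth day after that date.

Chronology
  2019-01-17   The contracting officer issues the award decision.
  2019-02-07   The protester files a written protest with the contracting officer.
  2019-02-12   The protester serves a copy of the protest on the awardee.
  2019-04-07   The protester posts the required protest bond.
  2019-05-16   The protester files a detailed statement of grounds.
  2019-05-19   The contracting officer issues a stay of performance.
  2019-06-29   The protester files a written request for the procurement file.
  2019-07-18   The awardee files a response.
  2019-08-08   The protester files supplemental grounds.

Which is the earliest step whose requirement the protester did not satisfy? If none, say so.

Step 2

(1) the permitted window runs from 2019-01-17 + 9 = 2019-01-26 to 2019-01-17 + 49 = 2019-03-07; done 2019-02-07, which is between those dates.
(2) the permitted window runs from 2019-02-07 + 9 = 2019-02-16 to 2019-02-07 + 30 = 2019-03-09; 2019-02-12 is 4 days too early.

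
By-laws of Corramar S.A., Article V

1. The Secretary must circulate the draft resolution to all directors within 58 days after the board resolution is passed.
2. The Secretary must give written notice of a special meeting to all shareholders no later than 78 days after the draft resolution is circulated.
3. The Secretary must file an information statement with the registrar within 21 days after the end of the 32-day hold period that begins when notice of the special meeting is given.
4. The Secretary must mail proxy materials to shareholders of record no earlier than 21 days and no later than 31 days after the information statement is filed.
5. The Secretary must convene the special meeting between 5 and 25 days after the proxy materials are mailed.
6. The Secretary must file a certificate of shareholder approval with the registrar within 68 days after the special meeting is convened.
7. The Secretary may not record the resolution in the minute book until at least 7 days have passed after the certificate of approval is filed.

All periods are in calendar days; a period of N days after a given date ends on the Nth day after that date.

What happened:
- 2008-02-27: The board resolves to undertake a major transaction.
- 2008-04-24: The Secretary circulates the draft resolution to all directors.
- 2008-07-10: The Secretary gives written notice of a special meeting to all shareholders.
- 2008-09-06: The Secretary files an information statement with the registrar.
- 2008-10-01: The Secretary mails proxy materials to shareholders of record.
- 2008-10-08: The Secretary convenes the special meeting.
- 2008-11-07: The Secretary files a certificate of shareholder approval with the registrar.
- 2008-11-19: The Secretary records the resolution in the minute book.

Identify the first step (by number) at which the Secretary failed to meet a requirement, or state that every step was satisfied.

Step 1: 58 days after 2008-02-27 (when the board resolution is passed) is 2008-04-25; 2008-04-24 is within that limit.
Step 2: 78 days after 2008-04-24 (when the draft resolution is circulated) is 2008-07-11; completed 2008-07-10, before the deadline.
Step 3: 21 days after 2008-08-11 (end of the 32-day hold period, which began when notice of the special meeting is given on 2008-07-10) is 2008-09-01; not done until 2008-09-06, 5 days after the deadline.
Later steps need not be reached.

Step 3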